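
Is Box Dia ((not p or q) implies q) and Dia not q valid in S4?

Tableau for the negation not (Box Dia ((not p or q) implies q) and Dia not q):
1. not (Box Dia ((not p or q) implies q) and Dia not q), 0
2. not Dia not q, 0
3. q, 0
Accessibility: 0R0
The negation has an open branch (countermodel exists).

Invalid (countermodel exists)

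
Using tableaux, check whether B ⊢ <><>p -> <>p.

No, not valid

Tableau for the negation ~(<><>p -> <>p):
1. ~(<><>p -> <>p), w0
2. <><>p, w0
3. ~<>p, w0
4. ~p, w0
5. <>p, w1
6. ~p, w1
7. p, w2
Accessibility: w0Rw0, w0Rw1, w1Rw0, w1Rw1, w1Rw2, w2Rw1, w2Rw2
The negation has an open branch (countermodel exists).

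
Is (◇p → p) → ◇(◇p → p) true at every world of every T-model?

Tableau for the negation ¬((◇p → p) → ◇(◇p → p)):
1. ¬((◇p → p) → ◇(◇p → p)), w0
2. ◇p → p, w0
3. ¬◇(◇p → p), w0
4. ¬(◇p → p), w0
5. ◇p, w0
6. ¬p, w0
7. ¬◇p, w0
8. p, w1
9. ¬(◇p → p), w1
10. ◇p, w1
11. ¬p, w1
Accessibility: w0Rw0, w0Rw1, w1Rw1
Branch closes: p and ¬p both at w1.
All branches of the negation close; one closing branch shown above.

Valid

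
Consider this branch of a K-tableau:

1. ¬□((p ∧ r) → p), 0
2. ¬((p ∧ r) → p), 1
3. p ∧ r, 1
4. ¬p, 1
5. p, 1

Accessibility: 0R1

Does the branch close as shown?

Yes, closed

Both p and ¬p appear at 1.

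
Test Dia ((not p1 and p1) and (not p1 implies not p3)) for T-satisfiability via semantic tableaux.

Unsatisfiable

1. Dia ((not p1 and p1) and (not p1 implies not p3)), u
2. (not p1 and p1) and (not p1 implies not p3), v   [Dia-rule on 1: fresh world v, uRv]
3. not p1 and p1, v   [and-rule on 2]
4. not p1 implies not p3, v   [and-rule on 2]
5. not p1, v   [and-rule on 3]
6. p1, v   [and-rule on 3]
Accessibility: uRu, uRv, vRv
Branch closes: p1 and not p1 both at v.
(One branch shown.) All branches close.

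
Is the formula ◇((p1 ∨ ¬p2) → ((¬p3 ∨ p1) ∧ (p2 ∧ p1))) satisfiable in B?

Satisfiable

1. ◇((p1 ∨ ¬p2) → ((¬p3 ∨ p1) ∧ (p2 ∧ p1))), w0
2. (p1 ∨ ¬p2) → ((¬p3 ∨ p1) ∧ (p2 ∧ p1)), w1
3. (¬p3 ∨ p1) ∧ (p2 ∧ p1), w1
4. ¬p3 ∨ p1, w1
5. p2 ∧ p1, w1
6. p2, w1
7. p1, w1
Accessibility: w0Rw0, w0Rw1, w1Rw0, w1Rw1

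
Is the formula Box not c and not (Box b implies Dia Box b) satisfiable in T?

Unsatisfiable

1. Box not c and not (Box b implies Dia Box b), u
2. Box not c, u
3. not (Box b implies Dia Box b), u
4. Box b, u
5. not Dia Box b, u
6. not c, u
7. b, u
8. not Box b, u
9. not b, v
10. not c, v
11. b, v
Accessibility: uRu, uRv, vRv
Branch closes: b and not b both at v.
Every branch closes; the branch above is one of them.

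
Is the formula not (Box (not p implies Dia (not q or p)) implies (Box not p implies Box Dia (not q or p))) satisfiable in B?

No, unsatisfiable

1. not (Box (not p implies Dia (not q or p)) implies (Box not p implies Box Dia (not q or p))), w0
2. Box (not p implies Dia (not q or p)), w0   [neg-implies-rule on 1]
3. not (Box not p implies Box Dia (not q or p)), w0   [neg-implies-rule on 1]
4. Box not p, w0   [neg-implies-rule on 3]
5. not Box Dia (not q or p), w0   [neg-implies-rule on 3]
6. not p implies Dia (not q or p), w0   [Box-rule on 2 via w0Rw0]
7. not p, w0   [Box-rule on 4 via w0Rw0]
8. Dia (not q or p), w0   [implies-rule on 6 (branches; this branch)]
9. not Dia (not q or p), w1   [neg-Box-rule on 5: fresh world w1, w0Rw1]
10. not p implies Dia (not q or p), w1   [Box-rule on 2 via w0Rw1]
11. not p, w1   [Box-rule on 4 via w0Rw1]
12. not (not q or p), w0   [neg-Dia-rule on 9 via w1Rw0]
13. q, w0   [neg-or-rule on 12]
14. not (not q or p), w1   [neg-Dia-rule on 9 via w1Rw1]
15. q, w1   [neg-or-rule on 14]
16. Dia (not q or p), w1   [implies-rule on 10 (branches; this branch)]
17. not q or p, w2   [Dia-rule on 8: fresh world w2, w0Rw2]
18. not p implies Dia (not q or p), w2   [Box-rule on 2 via w0Rw2]
19. not p, w2   [Box-rule on 4 via w0Rw2]
20. not q, w2   [or-rule on 17 (branches; this branch)]
21. Dia (not q or p), w2   [implies-rule on 18 (branches; this branch)]
22. not q or p, w3   [Dia-rule on 16: fresh world w3, w1Rw3]
23. not (not q or p), w3   [neg-Dia-rule on 9 via w1Rw3]
24. q, w3   [neg-or-rule on 23]
25. not p, w3   [neg-or-rule on 23]
26. p, w3   [or-rule on 22 (branches; this branch)]
Accessibility: w0Rw0, w0Rw1, w0Rw2, w1Rw0, w1Rw1, w1Rw3, w2Rw0, w2Rw2, w3Rw1, w3Rw3
Branch closes: p and not p both at w3.
(One branch shown.) All branches close.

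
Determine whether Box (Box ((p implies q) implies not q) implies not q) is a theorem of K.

Not valid

Tableau for the negation not Box (Box ((p implies q) implies not q) implies not q):
1. not Box (Box ((p implies q) implies not q) implies not q), u
2. not (Box ((p implies q) implies not q) implies not q), v
3. Box ((p implies q) implies not q), v
4. q, v
Accessibility: uRv
The negation has an open branch (countermodel exists).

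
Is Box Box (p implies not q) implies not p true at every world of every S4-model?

Tableau for the negation not (Box Box (p implies not q) implies not p):
1. not (Box Box (p implies not q) implies not p), u
2. Box Box (p implies not q), u   [neg-implies-rule on 1]
3. p, u   [neg-implies-rule on 1]
4. Box (p implies not q), u   [Box-rule on 2 via uRu]
5. p implies not q, u   [Box-rule on 4 via uRu]
6. not q, u   [implies-rule on 5 (branches; this branch)]
Accessibility: uRu
The negation has an open branch (countermodel exists).

Invalid (countermodel exists)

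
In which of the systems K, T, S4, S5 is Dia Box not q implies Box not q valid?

S5

S4-tableau for the negation not (Dia Box not q implies Box not q):
1. not (Dia Box not q implies Box not q), 0
2. Dia Box not q, 0
3. not Box not q, 0
4. Box not q, 1
5. not q, 1
6. q, 2
Accessibility: 0R0, 0R1, 0R2, 1R1, 2R2
Complete open branch: countermodel on an S4-frame, so not valid in S4, nor in K, T (the same frame is also a K-frame and a T-frame).
S5-tableau for the negation not (Dia Box not q implies Box not q):
1. not (Dia Box not q implies Box not q), 0
2. Dia Box not q, 0
3. not Box not q, 0
4. Box not q, 1
5. not q, 0
6. not q, 1
7. q, 2
8. not q, 2
Accessibility: 0R0, 0R1, 0R2, 1R0, 1R1, 1R2, 2R0, 2R1, 2R2
Branch closes: q and not q both at 2.
Every branch closes (one shown): valid in S5.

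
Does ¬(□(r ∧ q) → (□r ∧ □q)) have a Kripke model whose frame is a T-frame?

Unsatisfiable

1. ¬(□(r ∧ q) → (□r ∧ □q)), u
2. □(r ∧ q), u   [¬→-rule on 1]
3. ¬(□r ∧ □q), u   [¬→-rule on 1]
4. r ∧ q, u   [□-rule on 2 via uRu]
5. r, u   [∧-rule on 4]
6. q, u   [∧-rule on 4]
7. ¬□q, u   [¬∧-rule on 3 (branches; this branch)]
8. ¬q, v   [¬□-rule on 7: fresh world v, uRv]
9. r ∧ q, v   [□-rule on 2 via uRv]
10. r, v   [∧-rule on 9]
11. q, v   [∧-rule on 9]
Accessibility: uRu, uRv, vRv
Branch closes: q and ¬q both at v.
All branches of the tableau close; one closing branch shown above.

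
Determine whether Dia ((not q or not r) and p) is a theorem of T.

No, not valid

Tableau for the negation not Dia ((not q or not r) and p):
1. not Dia ((not q or not r) and p), u
2. not ((not q or not r) and p), u
3. not p, u
Accessibility: uRu
The negation has an open branch (countermodel exists).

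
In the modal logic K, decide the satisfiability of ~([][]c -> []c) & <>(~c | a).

1. ~([][]c -> []c) & <>(~c | a), u
2. ~([][]c -> []c), u
3. <>(~c | a), u
4. [][]c, u
5. ~[]c, u
6. ~c | a, v
7. []c, v
8. a, v
9. ~c, w
10. []c, w
Accessibility: uRv, uRw

Satisfiable (open branch found)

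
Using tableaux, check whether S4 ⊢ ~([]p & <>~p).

Yes, valid

Tableau for the negation []p & <>~p:
1. []p & <>~p, w0
2. []p, w0
3. <>~p, w0
4. p, w0
5. ~p, w1
6. p, w1
Accessibility: w0Rw0, w0Rw1, w1Rw1
Branch closes: p and ~p both at w1.
All branches of the negation close; one closing branch shown above.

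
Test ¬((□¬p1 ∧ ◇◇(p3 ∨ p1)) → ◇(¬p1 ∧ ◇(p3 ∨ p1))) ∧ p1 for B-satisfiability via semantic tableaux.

1. ¬((□¬p1 ∧ ◇◇(p3 ∨ p1)) → ◇(¬p1 ∧ ◇(p3 ∨ p1))) ∧ p1, u
2. ¬((□¬p1 ∧ ◇◇(p3 ∨ p1)) → ◇(¬p1 ∧ ◇(p3 ∨ p1))), u   [∧-rule on 1]
3. p1, u   [∧-rule on 1]
4. □¬p1 ∧ ◇◇(p3 ∨ p1), u   [¬→-rule on 2]
5. ¬◇(¬p1 ∧ ◇(p3 ∨ p1)), u   [¬→-rule on 2]
6. □¬p1, u   [∧-rule on 4]
7. ◇◇(p3 ∨ p1), u   [∧-rule on 4]
8. ¬(¬p1 ∧ ◇(p3 ∨ p1)), u   [¬◇-rule on 5 via uRu]
9. ¬p1, u   [□-rule on 6 via uRu]
Accessibility: uRu
Branch closes: p1 and ¬p1 both at u.
Every branch closes; the branch above is one of them.

No, unsatisfiable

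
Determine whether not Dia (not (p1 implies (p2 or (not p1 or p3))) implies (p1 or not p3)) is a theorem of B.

Tableau for the negation Dia (not (p1 implies (p2 or (not p1 or p3))) implies (p1 or not p3)):
1. Dia (not (p1 implies (p2 or (not p1 or p3))) implies (p1 or not p3)), 0
2. not (p1 implies (p2 or (not p1 or p3))) implies (p1 or not p3), 1
3. p1 or not p3, 1
4. not p3, 1
Accessibility: 0R0, 0R1, 1R0, 1R1
The negation has an open branch (countermodel exists).

No, not valid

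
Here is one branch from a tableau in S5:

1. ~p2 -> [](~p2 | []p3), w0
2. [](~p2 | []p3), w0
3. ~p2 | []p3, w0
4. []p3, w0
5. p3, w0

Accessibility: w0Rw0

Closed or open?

Not closed

No atom appears with both signs at the same world.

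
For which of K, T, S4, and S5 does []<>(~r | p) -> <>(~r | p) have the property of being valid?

T-tableau for the negation ~([]<>(~r | p) -> <>(~r | p)):
1. ~([]<>(~r | p) -> <>(~r | p)), w0
2. []<>(~r | p), w0   [~->-rule on 1]
3. ~<>(~r | p), w0   [~->-rule on 1]
4. <>(~r | p), w0   [[]-rule on 2 via w0Rw0]
5. ~(~r | p), w0   [~<>-rule on 3 via w0Rw0]
6. r, w0   [~|-rule on 5]
7. ~p, w0   [~|-rule on 5]
8. ~r | p, w1   [<>-rule on 4: fresh world w1, w0Rw1]
9. <>(~r | p), w1   [[]-rule on 2 via w0Rw1]
10. ~(~r | p), w1   [~<>-rule on 3 via w0Rw1]
11. r, w1   [~|-rule on 10]
12. ~p, w1   [~|-rule on 10]
13. p, w1   [|-rule on 8 (branches; this branch)]
Accessibility: w0Rw0, w0Rw1, w1Rw1
Branch closes: p and ~p both at w1.
Every branch closes (one shown): valid in T, hence also in S4, S5 (every theorem of T is a theorem of S4 and S5).
K-tableau for the negation ~([]<>(~r | p) -> <>(~r | p)):
1. ~([]<>(~r | p) -> <>(~r | p)), w0
2. []<>(~r | p), w0   [~->-rule on 1]
3. ~<>(~r | p), w0   [~->-rule on 1]
Complete open branch: countermodel on a K-frame, so not valid in K.

T, S4, S5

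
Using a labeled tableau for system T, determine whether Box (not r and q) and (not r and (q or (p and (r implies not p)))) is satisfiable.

Yes, satisfiable

1. Box (not r and q) and (not r and (q or (p and (r implies not p)))), 0
2. Box (not r and q), 0   [and-rule on 1]
3. not r and (q or (p and (r implies not p))), 0   [and-rule on 1]
4. not r, 0   [and-rule on 3]
5. q or (p and (r implies not p)), 0   [and-rule on 3]
6. not r and q, 0   [Box-rule on 2 via 0R0]
7. q, 0   [and-rule on 6]
8. p and (r implies not p), 0   [or-rule on 5 (branches; this branch)]
9. p, 0   [and-rule on 8]
10. r implies not p, 0   [and-rule on 8]
Accessibility: 0R0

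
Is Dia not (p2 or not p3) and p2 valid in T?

Tableau for the negation not (Dia not (p2 or not p3) and p2):
1. not (Dia not (p2 or not p3) and p2), w0
2. not p2, w0
Accessibility: w0Rw0
The negation has an open branch (countermodel exists).

Not valid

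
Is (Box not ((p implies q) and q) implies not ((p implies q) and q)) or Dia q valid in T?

Tableau for the negation not ((Box not ((p implies q) and q) implies not ((p implies q) and q)) or Dia q):
1. not ((Box not ((p implies q) and q) implies not ((p implies q) and q)) or Dia q), 0
2. not (Box not ((p implies q) and q) implies not ((p implies q) and q)), 0
3. not Dia q, 0
4. Box not ((p implies q) and q), 0
5. (p implies q) and q, 0
6. p implies q, 0
7. q, 0
8. not q, 0
Accessibility: 0R0
Branch closes: q and not q both at 0.
Every branch of the negation's tableau closes; the branch above is one of them.

Valid in T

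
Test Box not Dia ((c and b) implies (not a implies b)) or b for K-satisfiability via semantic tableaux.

Satisfiable

1. Box not Dia ((c and b) implies (not a implies b)) or b, 0
2. b, 0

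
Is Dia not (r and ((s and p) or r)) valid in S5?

Tableau for the negation not Dia not (r and ((s and p) or r)):
1. not Dia not (r and ((s and p) or r)), 0
2. r and ((s and p) or r), 0   [neg-Dia-rule on 1 via 0R0]
3. r, 0   [and-rule on 2]
4. (s and p) or r, 0   [and-rule on 2]
Accessibility: 0R0
The negation has an open branch (countermodel exists).

Invalid (countermodel exists)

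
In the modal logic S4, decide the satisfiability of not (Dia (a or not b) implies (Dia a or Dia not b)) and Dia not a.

1. not (Dia (a or not b) implies (Dia a or Dia not b)) and Dia not a, 0
2. not (Dia (a or not b) implies (Dia a or Dia not b)), 0
3. Dia not a, 0
4. Dia (a or not b), 0
5. not (Dia a or Dia not b), 0
6. not Dia a, 0
7. not Dia not b, 0
8. not a, 0
9. b, 0
10. not a, 1
11. b, 1
12. a or not b, 2
13. not a, 2
14. b, 2
15. not b, 2
Accessibility: 0R0, 0R1, 0R2, 1R1, 2R2
Branch closes: b and not b both at 2.
Every branch closes; the branch above is one of them.

No, unsatisfiable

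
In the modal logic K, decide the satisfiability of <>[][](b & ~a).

Yes, satisfiable

1. <>[][](b & ~a), w0
2. [][](b & ~a), w1
Accessibility: w0Rw1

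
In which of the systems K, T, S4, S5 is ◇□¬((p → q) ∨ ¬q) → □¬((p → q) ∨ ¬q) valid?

T, S4, S5

T-tableau for the negation ¬(◇□¬((p → q) ∨ ¬q) → □¬((p → q) ∨ ¬q)):
1. ¬(◇□¬((p → q) ∨ ¬q) → □¬((p → q) ∨ ¬q)), u
2. ◇□¬((p → q) ∨ ¬q), u
3. ¬□¬((p → q) ∨ ¬q), u
4. □¬((p → q) ∨ ¬q), v
5. ¬((p → q) ∨ ¬q), v
6. ¬(p → q), v
7. q, v
8. p, v
9. ¬q, v
Accessibility: uRu, uRv, vRv
Branch closes: q and ¬q both at v.
Every branch closes (one shown): valid in T, hence also in S4, S5 (every theorem of T is a theorem of S4 and S5).
K-tableau for the negation ¬(◇□¬((p → q) ∨ ¬q) → □¬((p → q) ∨ ¬q)):
1. ¬(◇□¬((p → q) ∨ ¬q) → □¬((p → q) ∨ ¬q)), u
2. ◇□¬((p → q) ∨ ¬q), u
3. ¬□¬((p → q) ∨ ¬q), u
4. □¬((p → q) ∨ ¬q), v
5. (p → q) ∨ ¬q, w
6. ¬q, w
Accessibility: uRv, uRw
Complete open branch: countermodel on a K-frame, so not valid in K.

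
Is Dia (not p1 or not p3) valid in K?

Tableau for the negation not Dia (not p1 or not p3):
1. not Dia (not p1 or not p3), u
The negation has an open branch (countermodel exists).

Not valid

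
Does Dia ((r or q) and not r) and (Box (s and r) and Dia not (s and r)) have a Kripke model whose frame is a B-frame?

1. Dia ((r or q) and not r) and (Box (s and r) and Dia not (s and r)), u
2. Dia ((r or q) and not r), u
3. Box (s and r) and Dia not (s and r), u
4. Box (s and r), u
5. Dia not (s and r), u
6. s and r, u
7. s, u
8. r, u
9. (r or q) and not r, v
10. r or q, v
11. not r, v
12. s and r, v
13. s, v
14. r, v
Accessibility: uRu, uRv, vRu, vRv
Branch closes: r and not r both at v.
(One branch shown.) All branches close.

Unsatisfiable (every branch closes)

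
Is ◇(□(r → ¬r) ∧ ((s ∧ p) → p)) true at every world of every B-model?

Not valid

Tableau for the negation ¬◇(□(r → ¬r) ∧ ((s ∧ p) → p)):
1. ¬◇(□(r → ¬r) ∧ ((s ∧ p) → p)), 0
2. ¬(□(r → ¬r) ∧ ((s ∧ p) → p)), 0
3. ¬□(r → ¬r), 0
4. ¬(r → ¬r), 1
5. r, 1
6. ¬(□(r → ¬r) ∧ ((s ∧ p) → p)), 1
7. ¬□(r → ¬r), 1
8. ¬(r → ¬r), 2
9. r, 2
Accessibility: 0R0, 0R1, 1R0, 1R1, 1R2, 2R1, 2R2
The negation has an open branch (countermodel exists).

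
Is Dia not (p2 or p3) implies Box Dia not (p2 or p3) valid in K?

Tableau for the negation not (Dia not (p2 or p3) implies Box Dia not (p2 or p3)):
1. not (Dia not (p2 or p3) implies Box Dia not (p2 or p3)), u
2. Dia not (p2 or p3), u   [neg-implies-rule on 1]
3. not Box Dia not (p2 or p3), u   [neg-implies-rule on 1]
4. not (p2 or p3), v   [Dia-rule on 2: fresh world v, uRv]
5. not p2, v   [neg-or-rule on 4]
6. not p3, v   [neg-or-rule on 4]
7. not Dia not (p2 or p3), w   [neg-Box-rule on 3: fresh world w, uRw]
Accessibility: uRv, uRw
The negation has an open branch (countermodel exists).

No, not valid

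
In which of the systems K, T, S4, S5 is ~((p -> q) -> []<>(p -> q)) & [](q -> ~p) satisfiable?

S4-tableau for the formula:
1. ~((p -> q) -> []<>(p -> q)) & [](q -> ~p), w0
2. ~((p -> q) -> []<>(p -> q)), w0   [&-rule on 1]
3. [](q -> ~p), w0   [&-rule on 1]
4. p -> q, w0   [~->-rule on 2]
5. ~[]<>(p -> q), w0   [~->-rule on 2]
6. q -> ~p, w0   [[]-rule on 3 via w0Rw0]
7. q, w0   [->-rule on 4 (branches; this branch)]
8. ~p, w0   [->-rule on 6 (branches; this branch)]
9. ~<>(p -> q), w1   [~[]-rule on 5: fresh world w1, w0Rw1]
10. q -> ~p, w1   [[]-rule on 3 via w0Rw1]
11. ~(p -> q), w1   [~<>-rule on 9 via w1Rw1]
12. p, w1   [~->-rule on 11]
13. ~q, w1   [~->-rule on 11]
Accessibility: w0Rw0, w0Rw1, w1Rw1
Complete open branch: satisfiable in S4, hence also in K, T (this S4-model is also a K-model and a T-model).
S5-tableau for the formula:
1. ~((p -> q) -> []<>(p -> q)) & [](q -> ~p), w0
2. ~((p -> q) -> []<>(p -> q)), w0   [&-rule on 1]
3. [](q -> ~p), w0   [&-rule on 1]
4. p -> q, w0   [~->-rule on 2]
5. ~[]<>(p -> q), w0   [~->-rule on 2]
6. q -> ~p, w0   [[]-rule on 3 via w0Rw0]
7. q, w0   [->-rule on 4 (branches; this branch)]
8. ~p, w0   [->-rule on 6 (branches; this branch)]
9. ~<>(p -> q), w1   [~[]-rule on 5: fresh world w1, w0Rw1]
10. q -> ~p, w1   [[]-rule on 3 via w0Rw1]
11. ~(p -> q), w0   [~<>-rule on 9 via w1Rw0]
12. p, w0   [~->-rule on 11]
13. ~q, w0   [~->-rule on 11]
Accessibility: w0Rw0, w0Rw1, w1Rw0, w1Rw1
Branch closes: p and ~p both at w0.
Every branch closes (one shown): unsatisfiable in S5.

K, T, S4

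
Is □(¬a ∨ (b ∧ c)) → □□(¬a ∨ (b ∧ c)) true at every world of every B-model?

No, not valid

Tableau for the negation ¬(□(¬a ∨ (b ∧ c)) → □□(¬a ∨ (b ∧ c))):
1. ¬(□(¬a ∨ (b ∧ c)) → □□(¬a ∨ (b ∧ c))), 0
2. □(¬a ∨ (b ∧ c)), 0   [¬→-rule on 1]
3. ¬□□(¬a ∨ (b ∧ c)), 0   [¬→-rule on 1]
4. ¬a ∨ (b ∧ c), 0   [□-rule on 2 via 0R0]
5. b ∧ c, 0   [∨-rule on 4 (branches; this branch)]
6. b, 0   [∧-rule on 5]
7. c, 0   [∧-rule on 5]
8. ¬□(¬a ∨ (b ∧ c)), 1   [¬□-rule on 3: fresh world 1, 0R1]
9. ¬a ∨ (b ∧ c), 1   [□-rule on 2 via 0R1]
10. b ∧ c, 1   [∨-rule on 9 (branches; this branch)]
11. b, 1   [∧-rule on 10]
12. c, 1   [∧-rule on 10]
13. ¬(¬a ∨ (b ∧ c)), 2   [¬□-rule on 8: fresh world 2, 1R2]
14. a, 2   [¬∨-rule on 13]
15. ¬(b ∧ c), 2   [¬∨-rule on 13]
16. ¬c, 2   [¬∧-rule on 15 (branches; this branch)]
Accessibility: 0R0, 0R1, 1R0, 1R1, 1R2, 2R1, 2R2
The negation has an open branch (countermodel exists).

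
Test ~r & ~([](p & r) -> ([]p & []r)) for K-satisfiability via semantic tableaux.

Unsatisfiable

1. ~r & ~([](p & r) -> ([]p & []r)), u
2. ~r, u   [&-rule on 1]
3. ~([](p & r) -> ([]p & []r)), u   [&-rule on 1]
4. [](p & r), u   [~->-rule on 3]
5. ~([]p & []r), u   [~->-rule on 3]
6. ~[]r, u   [~&-rule on 5 (branches; this branch)]
7. ~r, v   [~[]-rule on 6: fresh world v, uRv]
8. p & r, v   [[]-rule on 4 via uRv]
9. p, v   [&-rule on 8]
10. r, v   [&-rule on 8]
Accessibility: uRv
Branch closes: r and ~r both at v.
Every branch closes; the branch above is one of them.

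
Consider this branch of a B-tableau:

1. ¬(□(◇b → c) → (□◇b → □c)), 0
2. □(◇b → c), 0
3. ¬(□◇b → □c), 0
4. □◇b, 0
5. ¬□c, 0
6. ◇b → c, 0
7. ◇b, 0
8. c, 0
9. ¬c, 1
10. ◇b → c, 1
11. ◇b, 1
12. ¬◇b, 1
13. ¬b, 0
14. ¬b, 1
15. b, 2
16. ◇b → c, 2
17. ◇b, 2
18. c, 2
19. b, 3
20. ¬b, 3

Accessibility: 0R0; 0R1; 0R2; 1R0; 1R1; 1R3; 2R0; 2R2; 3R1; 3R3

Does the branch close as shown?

Both b and ¬b appear at 3.

Yes, closed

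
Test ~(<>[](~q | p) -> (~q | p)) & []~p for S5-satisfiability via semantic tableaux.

Unsatisfiable

1. ~(<>[](~q | p) -> (~q | p)) & []~p, u
2. ~(<>[](~q | p) -> (~q | p)), u
3. []~p, u
4. <>[](~q | p), u
5. ~(~q | p), u
6. q, u
7. ~p, u
8. [](~q | p), v
9. ~p, v
10. ~q | p, u
11. ~q | p, v
12. p, u
Accessibility: uRu, uRv, vRu, vRv
Branch closes: p and ~p both at u.
All branches of the tableau close; one closing branch shown above.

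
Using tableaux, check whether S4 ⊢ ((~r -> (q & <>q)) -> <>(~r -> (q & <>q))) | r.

Tableau for the negation ~(((~r -> (q & <>q)) -> <>(~r -> (q & <>q))) | r):
1. ~(((~r -> (q & <>q)) -> <>(~r -> (q & <>q))) | r), w0
2. ~((~r -> (q & <>q)) -> <>(~r -> (q & <>q))), w0   [~|-rule on 1]
3. ~r, w0   [~|-rule on 1]
4. ~r -> (q & <>q), w0   [~->-rule on 2]
5. ~<>(~r -> (q & <>q)), w0   [~->-rule on 2]
6. ~(~r -> (q & <>q)), w0   [~<>-rule on 5 via w0Rw0]
7. ~(q & <>q), w0   [~->-rule on 6]
8. q & <>q, w0   [->-rule on 4 (branches; this branch)]
9. q, w0   [&-rule on 8]
10. <>q, w0   [&-rule on 8]
11. ~<>q, w0   [~&-rule on 7 (branches; this branch)]
12. ~q, w0   [~<>-rule on 11 via w0Rw0]
Accessibility: w0Rw0
Branch closes: q and ~q both at w0.
All branches of the negation close; one closing branch shown above.

Valid in S4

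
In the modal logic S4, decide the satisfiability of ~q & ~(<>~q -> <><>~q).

1. ~q & ~(<>~q -> <><>~q), w0
2. ~q, w0
3. ~(<>~q -> <><>~q), w0
4. <>~q, w0
5. ~<><>~q, w0
6. ~<>~q, w0
7. q, w0
Accessibility: w0Rw0
Branch closes: q and ~q both at w0.
All branches of the tableau close; one closing branch shown above.

Unsatisfiable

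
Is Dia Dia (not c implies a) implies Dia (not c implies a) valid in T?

No, not valid

Tableau for the negation not (Dia Dia (not c implies a) implies Dia (not c implies a)):
1. not (Dia Dia (not c implies a) implies Dia (not c implies a)), u
2. Dia Dia (not c implies a), u   [neg-implies-rule on 1]
3. not Dia (not c implies a), u   [neg-implies-rule on 1]
4. not (not c implies a), u   [neg-Dia-rule on 3 via uRu]
5. not c, u   [neg-implies-rule on 4]
6. not a, u   [neg-implies-rule on 4]
7. Dia (not c implies a), v   [Dia-rule on 2: fresh world v, uRv]
8. not (not c implies a), v   [neg-Dia-rule on 3 via uRv]
9. not c, v   [neg-implies-rule on 8]
10. not a, v   [neg-implies-rule on 8]
11. not c implies a, w   [Dia-rule on 7: fresh world w, vRw]
12. a, w   [implies-rule on 11 (branches; this branch)]
Accessibility: uRu, uRv, vRv, vRw, wRw
The negation has an open branch (countermodel exists).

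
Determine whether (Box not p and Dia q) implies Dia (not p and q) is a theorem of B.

Tableau for the negation not ((Box not p and Dia q) implies Dia (not p and q)):
1. not ((Box not p and Dia q) implies Dia (not p and q)), w0
2. Box not p and Dia q, w0
3. not Dia (not p and q), w0
4. Box not p, w0
5. Dia q, w0
6. not (not p and q), w0
7. not p, w0
8. not q, w0
9. q, w1
10. not (not p and q), w1
11. not p, w1
12. not q, w1
Accessibility: w0Rw0, w0Rw1, w1Rw0, w1Rw1
Branch closes: q and not q both at w1.
Every branch of the negation's tableau closes; the branch above is one of them.

Yes, valid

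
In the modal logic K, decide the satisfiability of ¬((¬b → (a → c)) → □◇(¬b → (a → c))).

1. ¬((¬b → (a → c)) → □◇(¬b → (a → c))), 0
2. ¬b → (a → c), 0   [¬→-rule on 1]
3. ¬□◇(¬b → (a → c)), 0   [¬→-rule on 1]
4. a → c, 0   [→-rule on 2 (branches; this branch)]
5. c, 0   [→-rule on 4 (branches; this branch)]
6. ¬◇(¬b → (a → c)), 1   [¬□-rule on 3: fresh world 1, 0R1]
Accessibility: 0R1

Yes, satisfiable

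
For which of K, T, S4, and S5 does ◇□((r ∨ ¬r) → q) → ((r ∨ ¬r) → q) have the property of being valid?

S5

S5-tableau for the negation ¬(◇□((r ∨ ¬r) → q) → ((r ∨ ¬r) → q)):
1. ¬(◇□((r ∨ ¬r) → q) → ((r ∨ ¬r) → q)), 0
2. ◇□((r ∨ ¬r) → q), 0
3. ¬((r ∨ ¬r) → q), 0
4. r ∨ ¬r, 0
5. ¬q, 0
6. ¬r, 0
7. □((r ∨ ¬r) → q), 1
8. (r ∨ ¬r) → q, 0
9. (r ∨ ¬r) → q, 1
10. ¬(r ∨ ¬r), 0
11. r, 0
Accessibility: 0R0, 0R1, 1R0, 1R1
Branch closes: r and ¬r both at 0.
Every branch closes (one shown): valid in S5.
S4-tableau for the negation ¬(◇□((r ∨ ¬r) → q) → ((r ∨ ¬r) → q)):
1. ¬(◇□((r ∨ ¬r) → q) → ((r ∨ ¬r) → q)), 0
2. ◇□((r ∨ ¬r) → q), 0
3. ¬((r ∨ ¬r) → q), 0
4. r ∨ ¬r, 0
5. ¬q, 0
6. ¬r, 0
7. □((r ∨ ¬r) → q), 1
8. (r ∨ ¬r) → q, 1
9. q, 1
Accessibility: 0R0, 0R1, 1R1
Complete open branch: countermodel on an S4-frame, so not valid in S4, nor in K, T (the same frame is also a K-frame and a T-frame).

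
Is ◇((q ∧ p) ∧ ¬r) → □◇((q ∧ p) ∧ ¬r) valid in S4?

Invalid (countermodel exists)

Tableau for the negation ¬(◇((q ∧ p) ∧ ¬r) → □◇((q ∧ p) ∧ ¬r)):
1. ¬(◇((q ∧ p) ∧ ¬r) → □◇((q ∧ p) ∧ ¬r)), 0
2. ◇((q ∧ p) ∧ ¬r), 0
3. ¬□◇((q ∧ p) ∧ ¬r), 0
4. (q ∧ p) ∧ ¬r, 1
5. q ∧ p, 1
6. ¬r, 1
7. q, 1
8. p, 1
9. ¬◇((q ∧ p) ∧ ¬r), 2
10. ¬((q ∧ p) ∧ ¬r), 2
11. r, 2
Accessibility: 0R0, 0R1, 0R2, 1R1, 2R2
The negation has an open branch (countermodel exists).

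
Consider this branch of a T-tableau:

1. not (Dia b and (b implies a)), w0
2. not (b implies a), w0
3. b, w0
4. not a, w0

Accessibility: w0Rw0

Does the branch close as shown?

Open

There is no literal clash: for every atom and world, at most one sign appears.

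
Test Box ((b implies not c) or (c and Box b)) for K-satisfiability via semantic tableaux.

Satisfiable

1. Box ((b implies not c) or (c and Box b)), u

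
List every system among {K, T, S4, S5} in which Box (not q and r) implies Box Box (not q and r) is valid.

S4, S5

S4-tableau for the negation not (Box (not q and r) implies Box Box (not q and r)):
1. not (Box (not q and r) implies Box Box (not q and r)), 0
2. Box (not q and r), 0   [neg-implies-rule on 1]
3. not Box Box (not q and r), 0   [neg-implies-rule on 1]
4. not q and r, 0   [Box-rule on 2 via 0R0]
5. not q, 0   [and-rule on 4]
6. r, 0   [and-rule on 4]
7. not Box (not q and r), 1   [neg-Box-rule on 3: fresh world 1, 0R1]
8. not q and r, 1   [Box-rule on 2 via 0R1]
9. not q, 1   [and-rule on 8]
10. r, 1   [and-rule on 8]
11. not (not q and r), 2   [neg-Box-rule on 7: fresh world 2, 1R2]
12. not q and r, 2   [Box-rule on 2 via 0R2]
13. not q, 2   [and-rule on 12]
14. r, 2   [and-rule on 12]
15. not r, 2   [neg-and-rule on 11 (branches; this branch)]
Accessibility: 0R0, 0R1, 0R2, 1R1, 1R2, 2R2
Branch closes: r and not r both at 2.
Every branch closes (one shown): valid in S4, hence also in S5 (every theorem of S4 is a theorem of S5).
T-tableau for the negation not (Box (not q and r) implies Box Box (not q and r)):
1. not (Box (not q and r) implies Box Box (not q and r)), 0
2. Box (not q and r), 0   [neg-implies-rule on 1]
3. not Box Box (not q and r), 0   [neg-implies-rule on 1]
4. not q and r, 0   [Box-rule on 2 via 0R0]
5. not q, 0   [and-rule on 4]
6. r, 0   [and-rule on 4]
7. not Box (not q and r), 1   [neg-Box-rule on 3: fresh world 1, 0R1]
8. not q and r, 1   [Box-rule on 2 via 0R1]
9. not q, 1   [and-rule on 8]
10. r, 1   [and-rule on 8]
11. not (not q and r), 2   [neg-Box-rule on 7: fresh world 2, 1R2]
12. not r, 2   [neg-and-rule on 11 (branches; this branch)]
Accessibility: 0R0, 0R1, 1R1, 1R2, 2R2
Complete open branch: countermodel on a T-frame, so not valid in T, nor in K (the same frame is also a K-frame).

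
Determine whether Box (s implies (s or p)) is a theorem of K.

Tableau for the negation not Box (s implies (s or p)):
1. not Box (s implies (s or p)), u
2. not (s implies (s or p)), v   [neg-Box-rule on 1: fresh world v, uRv]
3. s, v   [neg-implies-rule on 2]
4. not (s or p), v   [neg-implies-rule on 2]
5. not s, v   [neg-or-rule on 4]
6. not p, v   [neg-or-rule on 4]
Accessibility: uRv
Branch closes: s and not s both at v.
Every branch of the negation's tableau closes; the branch above is one of them.

Valid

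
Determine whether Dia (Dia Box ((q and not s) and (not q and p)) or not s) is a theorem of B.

Tableau for the negation not Dia (Dia Box ((q and not s) and (not q and p)) or not s):
1. not Dia (Dia Box ((q and not s) and (not q and p)) or not s), w0
2. not (Dia Box ((q and not s) and (not q and p)) or not s), w0
3. not Dia Box ((q and not s) and (not q and p)), w0
4. s, w0
5. not Box ((q and not s) and (not q and p)), w0
6. not ((q and not s) and (not q and p)), w1
7. not (Dia Box ((q and not s) and (not q and p)) or not s), w1
8. not Dia Box ((q and not s) and (not q and p)), w1
9. s, w1
10. not Box ((q and not s) and (not q and p)), w1
11. not (not q and p), w1
12. not p, w1
13. not ((q and not s) and (not q and p)), w2
14. not Box ((q and not s) and (not q and p)), w2
15. not (not q and p), w2
16. not p, w2
17. not ((q and not s) and (not q and p)), w3
18. not (not q and p), w3
19. not p, w3
Accessibility: w0Rw0, w0Rw1, w1Rw0, w1Rw1, w1Rw2, w2Rw1, w2Rw2, w2Rw3, w3Rw2, w3Rw3
The negation has an open branch (countermodel exists).

No, not valid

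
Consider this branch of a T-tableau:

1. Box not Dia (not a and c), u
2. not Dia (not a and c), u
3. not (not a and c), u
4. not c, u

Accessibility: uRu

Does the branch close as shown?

There is no literal clash: for every atom and world, at most one sign appears.

Not closed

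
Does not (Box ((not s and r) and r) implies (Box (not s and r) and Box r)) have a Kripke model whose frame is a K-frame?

1. not (Box ((not s and r) and r) implies (Box (not s and r) and Box r)), 0
2. Box ((not s and r) and r), 0
3. not (Box (not s and r) and Box r), 0
4. not Box (not s and r), 0
5. not (not s and r), 1
6. (not s and r) and r, 1
7. not s and r, 1
8. r, 1
9. not s, 1
10. not r, 1
Accessibility: 0R1
Branch closes: r and not r both at 1.
(One branch shown.) All branches close.

No, unsatisfiable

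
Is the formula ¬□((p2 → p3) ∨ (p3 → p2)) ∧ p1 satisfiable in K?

Unsatisfiable (every branch closes)

1. ¬□((p2 → p3) ∨ (p3 → p2)) ∧ p1, 0
2. ¬□((p2 → p3) ∨ (p3 → p2)), 0
3. p1, 0
4. ¬((p2 → p3) ∨ (p3 → p2)), 1
5. ¬(p2 → p3), 1
6. ¬(p3 → p2), 1
7. p2, 1
8. ¬p3, 1
9. p3, 1
10. ¬p2, 1
Accessibility: 0R1
Branch closes: p3 and ¬p3 both at 1.
(One branch shown.) All branches close.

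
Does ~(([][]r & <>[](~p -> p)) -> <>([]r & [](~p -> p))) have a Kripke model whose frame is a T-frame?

1. ~(([][]r & <>[](~p -> p)) -> <>([]r & [](~p -> p))), u
2. [][]r & <>[](~p -> p), u   [~->-rule on 1]
3. ~<>([]r & [](~p -> p)), u   [~->-rule on 1]
4. [][]r, u   [&-rule on 2]
5. <>[](~p -> p), u   [&-rule on 2]
6. ~([]r & [](~p -> p)), u   [~<>-rule on 3 via uRu]
7. []r, u   [[]-rule on 4 via uRu]
8. r, u   [[]-rule on 7 via uRu]
9. ~[](~p -> p), u   [~&-rule on 6 (branches; this branch)]
10. [](~p -> p), v   [<>-rule on 5: fresh world v, uRv]
11. ~([]r & [](~p -> p)), v   [~<>-rule on 3 via uRv]
12. []r, v   [[]-rule on 4 via uRv]
13. r, v   [[]-rule on 7 via uRv]
14. ~p -> p, v   [[]-rule on 10 via vRv]
15. ~[](~p -> p), v   [~&-rule on 11 (branches; this branch)]
16. p, v   [->-rule on 14 (branches; this branch)]
17. ~(~p -> p), w   [~[]-rule on 9: fresh world w, uRw]
18. ~p, w   [~->-rule on 17]
19. ~([]r & [](~p -> p)), w   [~<>-rule on 3 via uRw]
20. []r, w   [[]-rule on 4 via uRw]
21. r, w   [[]-rule on 7 via uRw]
22. ~[](~p -> p), w   [~&-rule on 19 (branches; this branch)]
23. ~(~p -> p), x   [~[]-rule on 15: fresh world x, vRx]
24. ~p, x   [~->-rule on 23]
25. ~p -> p, x   [[]-rule on 10 via vRx]
26. r, x   [[]-rule on 12 via vRx]
27. p, x   [->-rule on 25 (branches; this branch)]
Accessibility: uRu, uRv, uRw, vRv, vRx, wRw, xRx
Branch closes: p and ~p both at x.
All branches of the tableau close; one closing branch shown above.

Unsatisfiable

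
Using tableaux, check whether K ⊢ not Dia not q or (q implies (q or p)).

Valid in K

Tableau for the negation not (not Dia not q or (q implies (q or p))):
1. not (not Dia not q or (q implies (q or p))), w0
2. Dia not q, w0
3. not (q implies (q or p)), w0
4. q, w0
5. not (q or p), w0
6. not q, w0
7. not p, w0
Branch closes: q and not q both at w0.
Every branch of the negation's tableau closes; the branch above is one of them.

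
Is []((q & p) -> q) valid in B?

Valid

Tableau for the negation ~[]((q & p) -> q):
1. ~[]((q & p) -> q), 0
2. ~((q & p) -> q), 1
3. q & p, 1
4. ~q, 1
5. q, 1
6. p, 1
Accessibility: 0R0, 0R1, 1R0, 1R1
Branch closes: q and ~q both at 1.
Every branch of the negation's tableau closes; the branch above is one of them.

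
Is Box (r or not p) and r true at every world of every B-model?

Not valid

Tableau for the negation not (Box (r or not p) and r):
1. not (Box (r or not p) and r), w0
2. not r, w0
Accessibility: w0Rw0
The negation has an open branch (countermodel exists).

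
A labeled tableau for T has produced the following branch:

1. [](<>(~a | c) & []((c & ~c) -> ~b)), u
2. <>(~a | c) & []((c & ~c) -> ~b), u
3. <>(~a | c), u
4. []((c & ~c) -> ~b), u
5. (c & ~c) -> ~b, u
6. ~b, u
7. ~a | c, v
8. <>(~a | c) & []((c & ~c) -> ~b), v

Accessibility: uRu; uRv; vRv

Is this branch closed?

No atom appears with both signs at the same world.

No, open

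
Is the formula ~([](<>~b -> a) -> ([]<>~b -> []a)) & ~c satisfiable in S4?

1. ~([](<>~b -> a) -> ([]<>~b -> []a)) & ~c, u
2. ~([](<>~b -> a) -> ([]<>~b -> []a)), u
3. ~c, u
4. [](<>~b -> a), u
5. ~([]<>~b -> []a), u
6. []<>~b, u
7. ~[]a, u
8. <>~b -> a, u
9. <>~b, u
10. a, u
11. ~a, v
12. <>~b -> a, v
13. <>~b, v
14. ~<>~b, v
15. b, v
16. ~b, w
17. <>~b -> a, w
18. <>~b, w
19. a, w
20. ~b, x
21. <>~b -> a, x
22. <>~b, x
23. b, x
Accessibility: uRu, uRv, uRw, uRx, vRv, vRx, wRw, xRx
Branch closes: b and ~b both at x.
All branches of the tableau close; one closing branch shown above.

No, unsatisfiable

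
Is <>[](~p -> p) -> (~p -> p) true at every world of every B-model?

Valid

Tableau for the negation ~(<>[](~p -> p) -> (~p -> p)):
1. ~(<>[](~p -> p) -> (~p -> p)), u
2. <>[](~p -> p), u
3. ~(~p -> p), u
4. ~p, u
5. [](~p -> p), v
6. ~p -> p, u
7. ~p -> p, v
8. p, u
Accessibility: uRu, uRv, vRu, vRv
Branch closes: p and ~p both at u.
All branches of the negation close; one closing branch shown above.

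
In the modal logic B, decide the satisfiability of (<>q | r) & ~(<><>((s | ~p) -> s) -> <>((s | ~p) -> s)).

Satisfiable (open branch found)

1. (<>q | r) & ~(<><>((s | ~p) -> s) -> <>((s | ~p) -> s)), u
2. <>q | r, u
3. ~(<><>((s | ~p) -> s) -> <>((s | ~p) -> s)), u
4. <><>((s | ~p) -> s), u
5. ~<>((s | ~p) -> s), u
6. ~((s | ~p) -> s), u
7. s | ~p, u
8. ~s, u
9. r, u
10. ~p, u
11. <>((s | ~p) -> s), v
12. ~((s | ~p) -> s), v
13. s | ~p, v
14. ~s, v
15. ~p, v
16. (s | ~p) -> s, w
17. s, w
Accessibility: uRu, uRv, vRu, vRv, vRw, wRv, wRw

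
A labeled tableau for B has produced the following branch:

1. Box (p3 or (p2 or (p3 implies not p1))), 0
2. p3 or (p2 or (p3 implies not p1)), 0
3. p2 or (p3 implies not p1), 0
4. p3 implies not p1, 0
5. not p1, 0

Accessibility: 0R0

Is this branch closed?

No, open

There is no literal clash: for every atom and world, at most one sign appears.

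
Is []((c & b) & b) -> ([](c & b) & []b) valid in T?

Tableau for the negation ~([]((c & b) & b) -> ([](c & b) & []b)):
1. ~([]((c & b) & b) -> ([](c & b) & []b)), 0
2. []((c & b) & b), 0
3. ~([](c & b) & []b), 0
4. (c & b) & b, 0
5. c & b, 0
6. b, 0
7. c, 0
8. ~[](c & b), 0
9. ~(c & b), 1
10. (c & b) & b, 1
11. c & b, 1
12. b, 1
13. c, 1
14. ~b, 1
Accessibility: 0R0, 0R1, 1R1
Branch closes: b and ~b both at 1.
Every branch of the negation's tableau closes; the branch above is one of them.

Yes, valid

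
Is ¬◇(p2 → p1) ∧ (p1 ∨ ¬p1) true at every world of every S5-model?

Tableau for the negation ¬(¬◇(p2 → p1) ∧ (p1 ∨ ¬p1)):
1. ¬(¬◇(p2 → p1) ∧ (p1 ∨ ¬p1)), w0
2. ◇(p2 → p1), w0
3. p2 → p1, w1
4. p1, w1
Accessibility: w0Rw0, w0Rw1, w1Rw0, w1Rw1
The negation has an open branch (countermodel exists).

Invalid (countermodel exists)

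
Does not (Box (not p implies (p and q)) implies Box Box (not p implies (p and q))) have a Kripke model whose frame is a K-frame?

Yes, satisfiable

1. not (Box (not p implies (p and q)) implies Box Box (not p implies (p and q))), u
2. Box (not p implies (p and q)), u
3. not Box Box (not p implies (p and q)), u
4. not Box (not p implies (p and q)), v
5. not p implies (p and q), v
6. p and q, v
7. p, v
8. q, v
9. not (not p implies (p and q)), w
10. not p, w
11. not (p and q), w
12. not q, w
Accessibility: uRv, vRw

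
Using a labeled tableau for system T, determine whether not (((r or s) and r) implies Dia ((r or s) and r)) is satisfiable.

1. not (((r or s) and r) implies Dia ((r or s) and r)), w0
2. (r or s) and r, w0   [neg-implies-rule on 1]
3. not Dia ((r or s) and r), w0   [neg-implies-rule on 1]
4. r or s, w0   [and-rule on 2]
5. r, w0   [and-rule on 2]
6. not ((r or s) and r), w0   [neg-Dia-rule on 3 via w0Rw0]
7. s, w0   [or-rule on 4 (branches; this branch)]
8. not (r or s), w0   [neg-and-rule on 6 (branches; this branch)]
9. not r, w0   [neg-or-rule on 8]
10. not s, w0   [neg-or-rule on 8]
Accessibility: w0Rw0
Branch closes: r and not r both at w0.
(One branch shown.) All branches close.

Unsatisfiable (every branch closes)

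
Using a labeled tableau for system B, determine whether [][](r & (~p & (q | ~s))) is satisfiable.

Yes, satisfiable

1. [][](r & (~p & (q | ~s))), u
2. [](r & (~p & (q | ~s))), u
3. r & (~p & (q | ~s)), u
4. r, u
5. ~p & (q | ~s), u
6. ~p, u
7. q | ~s, u
8. ~s, u
Accessibility: uRu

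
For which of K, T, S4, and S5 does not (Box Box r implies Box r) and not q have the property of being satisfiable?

K

T-tableau for the formula:
1. not (Box Box r implies Box r) and not q, 0
2. not (Box Box r implies Box r), 0
3. not q, 0
4. Box Box r, 0
5. not Box r, 0
6. Box r, 0
7. r, 0
8. not r, 1
9. Box r, 1
10. r, 1
Accessibility: 0R0, 0R1, 1R1
Branch closes: r and not r both at 1.
Every branch closes (one shown): unsatisfiable in T, hence also in S4, S5 (every S4/S5-frame is a T-frame).
K-tableau for the formula:
1. not (Box Box r implies Box r) and not q, 0
2. not (Box Box r implies Box r), 0
3. not q, 0
4. Box Box r, 0
5. not Box r, 0
6. not r, 1
7. Box r, 1
Accessibility: 0R1
Complete open branch: satisfiable in K.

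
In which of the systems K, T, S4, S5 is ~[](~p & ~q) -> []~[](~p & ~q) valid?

S5-tableau for the negation ~(~[](~p & ~q) -> []~[](~p & ~q)):
1. ~(~[](~p & ~q) -> []~[](~p & ~q)), 0
2. ~[](~p & ~q), 0
3. ~[]~[](~p & ~q), 0
4. ~(~p & ~q), 1
5. q, 1
6. [](~p & ~q), 2
7. ~p & ~q, 0
8. ~p, 0
9. ~q, 0
10. ~p & ~q, 1
11. ~p, 1
12. ~q, 1
Accessibility: 0R0, 0R1, 0R2, 1R0, 1R1, 1R2, 2R0, 2R1, 2R2
Branch closes: q and ~q both at 1.
Every branch closes (one shown): valid in S5.
S4-tableau for the negation ~(~[](~p & ~q) -> []~[](~p & ~q)):
1. ~(~[](~p & ~q) -> []~[](~p & ~q)), 0
2. ~[](~p & ~q), 0
3. ~[]~[](~p & ~q), 0
4. ~(~p & ~q), 1
5. q, 1
6. [](~p & ~q), 2
7. ~p & ~q, 2
8. ~p, 2
9. ~q, 2
Accessibility: 0R0, 0R1, 0R2, 1R1, 2R2
Complete open branch: countermodel on an S4-frame, so not valid in S4, nor in K, T (the same frame is also a K-frame and a T-frame).

S5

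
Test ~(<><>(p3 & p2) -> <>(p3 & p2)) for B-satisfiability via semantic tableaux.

1. ~(<><>(p3 & p2) -> <>(p3 & p2)), u
2. <><>(p3 & p2), u
3. ~<>(p3 & p2), u
4. ~(p3 & p2), u
5. ~p2, u
6. <>(p3 & p2), v
7. ~(p3 & p2), v
8. ~p2, v
9. p3 & p2, w
10. p3, w
11. p2, w
Accessibility: uRu, uRv, vRu, vRv, vRw, wRv, wRw

Yes, satisfiable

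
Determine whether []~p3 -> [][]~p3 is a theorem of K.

Tableau for the negation ~([]~p3 -> [][]~p3):
1. ~([]~p3 -> [][]~p3), w0
2. []~p3, w0
3. ~[][]~p3, w0
4. ~[]~p3, w1
5. ~p3, w1
6. p3, w2
Accessibility: w0Rw1, w1Rw2
The negation has an open branch (countermodel exists).

No, not valid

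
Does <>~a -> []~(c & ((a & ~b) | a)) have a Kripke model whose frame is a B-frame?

1. <>~a -> []~(c & ((a & ~b) | a)), w0
2. []~(c & ((a & ~b) | a)), w0
3. ~(c & ((a & ~b) | a)), w0
4. ~((a & ~b) | a), w0
5. ~(a & ~b), w0
6. ~a, w0
7. b, w0
Accessibility: w0Rw0

Satisfiable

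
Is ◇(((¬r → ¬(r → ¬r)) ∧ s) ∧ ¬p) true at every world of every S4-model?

Tableau for the negation ¬◇(((¬r → ¬(r → ¬r)) ∧ s) ∧ ¬p):
1. ¬◇(((¬r → ¬(r → ¬r)) ∧ s) ∧ ¬p), u
2. ¬(((¬r → ¬(r → ¬r)) ∧ s) ∧ ¬p), u
3. p, u
Accessibility: uRu
The negation has an open branch (countermodel exists).

Invalid (countermodel exists)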